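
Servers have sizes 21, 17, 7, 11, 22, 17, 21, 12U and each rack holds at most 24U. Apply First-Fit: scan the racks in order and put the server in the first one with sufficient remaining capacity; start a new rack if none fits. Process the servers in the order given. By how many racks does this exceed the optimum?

First-Fit: [21] [17,7] [11,12] [22] [17] [21] → 6 racks.
Total size 128U; any packing needs at least ⌈128/24⌉ = 6 racks.
So 6 is already optimal.

0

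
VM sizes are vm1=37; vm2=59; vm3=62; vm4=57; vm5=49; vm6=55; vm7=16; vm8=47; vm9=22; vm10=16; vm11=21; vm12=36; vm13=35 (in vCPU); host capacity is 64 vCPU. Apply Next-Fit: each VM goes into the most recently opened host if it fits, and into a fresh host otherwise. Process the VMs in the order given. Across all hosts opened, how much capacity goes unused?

128

host 1: place vm1 (37 vCPU), 27 vCPU left
host 2: place vm2 (59 vCPU), 5 vCPU left
host 3: place vm3 (62 vCPU), 2 vCPU left
host 4: place vm4 (57 vCPU), 7 vCPU left
host 5: place vm5 (49 vCPU), 15 vCPU left
host 6: place vm6 (55 vCPU), 9 vCPU left
host 7: place vm7 (16 vCPU), 48 vCPU left
host 7: place vm8 (47 vCPU), 1 vCPU left
host 8: place vm9 (22 vCPU), 42 vCPU left
host 8: place vm10 (16 vCPU), 26 vCPU left
host 8: place vm11 (21 vCPU), 5 vCPU left
host 9: place vm12 (36 vCPU), 28 vCPU left
host 10: place vm13 (35 vCPU), 29 vCPU left
10 hosts × 64 vCPU = 640 vCPU; used 512 vCPU; unused 128 vCPU.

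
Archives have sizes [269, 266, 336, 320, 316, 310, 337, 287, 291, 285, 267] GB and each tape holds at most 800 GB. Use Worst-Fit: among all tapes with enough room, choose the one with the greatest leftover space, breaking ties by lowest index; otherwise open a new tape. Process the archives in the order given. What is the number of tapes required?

tape 1: place 269 GB, 531 GB left
tape 1: place 266 GB, 265 GB left
tape 2: place 336 GB, 464 GB left
tape 2: place 320 GB, 144 GB left
tape 3: place 316 GB, 484 GB left
tape 3: place 310 GB, 174 GB left
tape 4: place 337 GB, 463 GB left
tape 4: place 287 GB, 176 GB left
tape 5: place 291 GB, 509 GB left
tape 5: place 285 GB, 224 GB left
tape 6: place 267 GB, 533 GB left
Final tapes: [269,266] [336,320] [316,310] [337,287] [291,285] [267].

6 tapes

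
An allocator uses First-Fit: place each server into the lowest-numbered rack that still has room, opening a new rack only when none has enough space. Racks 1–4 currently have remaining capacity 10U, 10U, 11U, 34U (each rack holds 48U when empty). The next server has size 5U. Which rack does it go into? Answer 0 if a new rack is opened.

Racks with room: rack 1 (10U), rack 2 (10U), rack 3 (11U), rack 4 (34U).
The first with room is rack 1.

1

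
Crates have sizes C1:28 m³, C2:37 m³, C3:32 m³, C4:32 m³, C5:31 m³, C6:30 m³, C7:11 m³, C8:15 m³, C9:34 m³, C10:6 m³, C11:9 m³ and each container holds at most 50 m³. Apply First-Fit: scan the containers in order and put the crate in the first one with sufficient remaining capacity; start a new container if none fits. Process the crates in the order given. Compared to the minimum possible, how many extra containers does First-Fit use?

0

First-Fit: [28,11,6] [37,9] [32,15] [32] [31] [30] [34] → 7 containers.
7 crates exceed 25 m³ (half the capacity), and no two of those can share a container, so at least 7 containers are needed.
So 7 is already optimal.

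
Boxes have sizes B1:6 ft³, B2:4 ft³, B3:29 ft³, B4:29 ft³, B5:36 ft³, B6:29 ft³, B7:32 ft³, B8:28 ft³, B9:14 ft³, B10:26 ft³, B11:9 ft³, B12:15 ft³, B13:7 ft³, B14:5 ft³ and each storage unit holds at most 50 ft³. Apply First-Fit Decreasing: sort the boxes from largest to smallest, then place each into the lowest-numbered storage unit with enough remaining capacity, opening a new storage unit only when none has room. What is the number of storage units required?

7 storage units

Sorted descending: 36, 32, 29, 29, 29, 28, 26, 15, 14, 9, 7, 6, 5, 4.
36 ft³ → storage unit 1 (remaining 14 ft³)
32 ft³ → storage unit 2 (remaining 18 ft³)
29 ft³ → storage unit 3 (remaining 21 ft³)
29 ft³ → storage unit 4 (remaining 21 ft³)
29 ft³ → storage unit 5 (remaining 21 ft³)
28 ft³ → storage unit 6 (remaining 22 ft³)
26 ft³ → storage unit 7 (remaining 24 ft³)
15 ft³ → storage unit 2 (remaining 3 ft³)
14 ft³ → storage unit 1 (remaining 0 ft³)
9 ft³ → storage unit 3 (remaining 12 ft³)
7 ft³ → storage unit 3 (remaining 5 ft³)
6 ft³ → storage unit 4 (remaining 15 ft³)
5 ft³ → storage unit 3 (remaining 0 ft³)
4 ft³ → storage unit 4 (remaining 11 ft³)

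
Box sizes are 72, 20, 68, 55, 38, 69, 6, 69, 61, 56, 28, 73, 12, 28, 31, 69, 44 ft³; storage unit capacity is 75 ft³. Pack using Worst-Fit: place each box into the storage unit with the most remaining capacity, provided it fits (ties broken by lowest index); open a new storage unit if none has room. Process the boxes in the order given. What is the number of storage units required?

72 ft³ → storage unit 1 (remaining 3 ft³)
20 ft³ → storage unit 2 (remaining 55 ft³)
68 ft³ → storage unit 3 (remaining 7 ft³)
55 ft³ → storage unit 2 (remaining 0 ft³)
38 ft³ → storage unit 4 (remaining 37 ft³)
69 ft³ → storage unit 5 (remaining 6 ft³)
6 ft³ → storage unit 4 (remaining 31 ft³)
69 ft³ → storage unit 6 (remaining 6 ft³)
61 ft³ → storage unit 7 (remaining 14 ft³)
56 ft³ → storage unit 8 (remaining 19 ft³)
28 ft³ → storage unit 4 (remaining 3 ft³)
73 ft³ → storage unit 9 (remaining 2 ft³)
12 ft³ → storage unit 8 (remaining 7 ft³)
28 ft³ → storage unit 10 (remaining 47 ft³)
31 ft³ → storage unit 10 (remaining 16 ft³)
69 ft³ → storage unit 11 (remaining 6 ft³)
44 ft³ → storage unit 12 (remaining 31 ft³)
Final storage units: [72] [20,55] [68] [38,6,28] [69] [69] [61] [56,12] [73] [28,31] [69] [44].

12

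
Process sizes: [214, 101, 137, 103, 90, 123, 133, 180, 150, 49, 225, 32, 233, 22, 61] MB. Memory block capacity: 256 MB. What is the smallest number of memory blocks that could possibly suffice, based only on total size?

8

Total size = 214 + 101 + 137 + 103 + 90 + 123 + 133 + 180 + 150 + 49 + 225 + 32 + 233 + 22 + 61 = 1853 MB.
⌈1853 / 256⌉ = 8.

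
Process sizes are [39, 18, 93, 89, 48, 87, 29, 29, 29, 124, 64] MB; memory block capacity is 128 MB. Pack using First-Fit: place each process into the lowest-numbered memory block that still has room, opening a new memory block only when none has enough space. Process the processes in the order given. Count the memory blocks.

memory block 1: place 39 MB, 89 MB left
memory block 1: place 18 MB, 71 MB left
memory block 2: place 93 MB, 35 MB left
memory block 3: place 89 MB, 39 MB left
memory block 1: place 48 MB, 23 MB left
memory block 4: place 87 MB, 41 MB left
memory block 2: place 29 MB, 6 MB left
memory block 3: place 29 MB, 10 MB left
memory block 4: place 29 MB, 12 MB left
memory block 5: place 124 MB, 4 MB left
memory block 6: place 64 MB, 64 MB left

6 memory blocks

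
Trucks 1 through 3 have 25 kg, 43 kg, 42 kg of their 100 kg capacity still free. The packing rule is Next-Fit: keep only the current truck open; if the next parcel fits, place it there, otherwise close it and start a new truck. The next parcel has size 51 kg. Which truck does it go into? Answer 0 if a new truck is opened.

Next-Fit only looks at truck 3, which has 42 kg free.
51 kg does not fit, so a new truck is opened.

0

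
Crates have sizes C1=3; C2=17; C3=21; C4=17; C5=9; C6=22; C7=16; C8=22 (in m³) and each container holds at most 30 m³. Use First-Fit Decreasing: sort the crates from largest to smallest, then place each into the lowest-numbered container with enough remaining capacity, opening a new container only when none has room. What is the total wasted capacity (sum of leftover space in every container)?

Sorted descending: 22, 22, 21, 17, 17, 16, 9, 3.
Put 22 m³ in container 1; 8 m³ remain.
Put 22 m³ in container 2; 8 m³ remain.
Put 21 m³ in container 3; 9 m³ remain.
Put 17 m³ in container 4; 13 m³ remain.
Put 17 m³ in container 5; 13 m³ remain.
Put 16 m³ in container 6; 14 m³ remain.
Put 9 m³ in container 3; 0 m³ remain.
Put 3 m³ in container 1; 5 m³ remain.
6 containers × 30 m³ = 180 m³; used 127 m³; unused 53 m³.

53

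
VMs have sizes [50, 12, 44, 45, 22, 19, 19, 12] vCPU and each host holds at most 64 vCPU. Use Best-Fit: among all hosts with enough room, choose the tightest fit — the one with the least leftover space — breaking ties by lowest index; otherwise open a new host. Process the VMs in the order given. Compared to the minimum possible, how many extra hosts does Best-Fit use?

Best-Fit: [50,12] [44,19] [45,19] [22,12] → 4 hosts.
Total size 223 vCPU; any packing needs at least ⌈223/64⌉ = 4 hosts.
So 4 is already optimal.

0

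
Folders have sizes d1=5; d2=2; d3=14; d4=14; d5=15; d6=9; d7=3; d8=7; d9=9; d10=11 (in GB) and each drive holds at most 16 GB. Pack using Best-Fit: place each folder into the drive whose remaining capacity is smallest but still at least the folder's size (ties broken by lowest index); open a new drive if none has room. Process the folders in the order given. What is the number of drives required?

7

drive 1: place d1 (5 GB), 11 GB left
drive 1: place d2 (2 GB), 9 GB left
drive 2: place d3 (14 GB), 2 GB left
drive 3: place d4 (14 GB), 2 GB left
drive 4: place d5 (15 GB), 1 GB left
drive 1: place d6 (9 GB), 0 GB left
drive 5: place d7 (3 GB), 13 GB left
drive 5: place d8 (7 GB), 6 GB left
drive 6: place d9 (9 GB), 7 GB left
drive 7: place d10 (11 GB), 5 GB left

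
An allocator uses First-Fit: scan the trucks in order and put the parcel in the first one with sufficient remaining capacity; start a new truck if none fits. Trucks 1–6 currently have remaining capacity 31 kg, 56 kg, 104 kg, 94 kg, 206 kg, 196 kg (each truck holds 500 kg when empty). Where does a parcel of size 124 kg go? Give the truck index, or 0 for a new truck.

5

Trucks with room: truck 5 (206 kg), truck 6 (196 kg).
The first with room is truck 5.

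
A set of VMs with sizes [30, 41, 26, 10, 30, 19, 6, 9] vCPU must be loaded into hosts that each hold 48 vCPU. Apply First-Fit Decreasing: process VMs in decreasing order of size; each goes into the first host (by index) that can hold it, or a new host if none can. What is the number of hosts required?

Sorted descending: 41, 30, 30, 26, 19, 10, 9, 6.
Put 41 vCPU in host 1; 7 vCPU remain.
Put 30 vCPU in host 2; 18 vCPU remain.
Put 30 vCPU in host 3; 18 vCPU remain.
Put 26 vCPU in host 4; 22 vCPU remain.
Put 19 vCPU in host 4; 3 vCPU remain.
Put 10 vCPU in host 2; 8 vCPU remain.
Put 9 vCPU in host 3; 9 vCPU remain.
Put 6 vCPU in host 1; 1 vCPU remain.

4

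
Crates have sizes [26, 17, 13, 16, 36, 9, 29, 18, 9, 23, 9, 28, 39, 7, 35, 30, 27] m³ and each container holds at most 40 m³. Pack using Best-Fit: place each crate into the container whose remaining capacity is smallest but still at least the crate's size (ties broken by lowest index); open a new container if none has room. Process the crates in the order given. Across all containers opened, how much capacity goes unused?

26 m³ → container 1 (remaining 14 m³)
17 m³ → container 2 (remaining 23 m³)
13 m³ → container 1 (remaining 1 m³)
16 m³ → container 2 (remaining 7 m³)
36 m³ → container 3 (remaining 4 m³)
9 m³ → container 4 (remaining 31 m³)
29 m³ → container 4 (remaining 2 m³)
18 m³ → container 5 (remaining 22 m³)
9 m³ → container 5 (remaining 13 m³)
23 m³ → container 6 (remaining 17 m³)
9 m³ → container 5 (remaining 4 m³)
28 m³ → container 7 (remaining 12 m³)
39 m³ → container 8 (remaining 1 m³)
7 m³ → container 2 (remaining 0 m³)
35 m³ → container 9 (remaining 5 m³)
30 m³ → container 10 (remaining 10 m³)
27 m³ → container 11 (remaining 13 m³)
11 containers × 40 m³ = 440 m³; used 371 m³; unused 69 m³.

69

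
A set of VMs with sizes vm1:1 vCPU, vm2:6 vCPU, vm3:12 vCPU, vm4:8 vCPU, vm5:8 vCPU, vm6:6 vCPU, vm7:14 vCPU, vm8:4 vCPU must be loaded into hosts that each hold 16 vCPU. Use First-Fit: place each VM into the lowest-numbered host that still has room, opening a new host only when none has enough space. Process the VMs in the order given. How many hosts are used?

Put vm1 (1 vCPU) in host 1; 15 vCPU remain.
Put vm2 (6 vCPU) in host 1; 9 vCPU remain.
Put vm3 (12 vCPU) in host 2; 4 vCPU remain.
Put vm4 (8 vCPU) in host 1; 1 vCPU remain.
Put vm5 (8 vCPU) in host 3; 8 vCPU remain.
Put vm6 (6 vCPU) in host 3; 2 vCPU remain.
Put vm7 (14 vCPU) in host 4; 2 vCPU remain.
Put vm8 (4 vCPU) in host 2; 0 vCPU remain.

4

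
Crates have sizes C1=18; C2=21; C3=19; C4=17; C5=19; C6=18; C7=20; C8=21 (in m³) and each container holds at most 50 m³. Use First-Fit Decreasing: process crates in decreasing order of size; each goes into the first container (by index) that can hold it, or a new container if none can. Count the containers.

Sorted descending: 21, 21, 20, 19, 19, 18, 18, 17.
Put 21 m³ in container 1; 29 m³ remain.
Put 21 m³ in container 1; 8 m³ remain.
Put 20 m³ in container 2; 30 m³ remain.
Put 19 m³ in container 2; 11 m³ remain.
Put 19 m³ in container 3; 31 m³ remain.
Put 18 m³ in container 3; 13 m³ remain.
Put 18 m³ in container 4; 32 m³ remain.
Put 17 m³ in container 4; 15 m³ remain.
Final containers: [21,21] [20,19] [19,18] [18,17].

4 containers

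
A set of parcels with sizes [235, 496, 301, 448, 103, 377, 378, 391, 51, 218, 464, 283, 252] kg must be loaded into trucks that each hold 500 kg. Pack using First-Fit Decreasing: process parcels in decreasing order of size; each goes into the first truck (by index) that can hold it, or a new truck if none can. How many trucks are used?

10

Sorted descending: 496, 464, 448, 391, 378, 377, 301, 283, 252, 235, 218, 103, 51.
truck 1: place 496 kg, 4 kg left
truck 2: place 464 kg, 36 kg left
truck 3: place 448 kg, 52 kg left
truck 4: place 391 kg, 109 kg left
truck 5: place 378 kg, 122 kg left
truck 6: place 377 kg, 123 kg left
truck 7: place 301 kg, 199 kg left
truck 8: place 283 kg, 217 kg left
truck 9: place 252 kg, 248 kg left
truck 9: place 235 kg, 13 kg left
truck 10: place 218 kg, 282 kg left
truck 4: place 103 kg, 6 kg left
truck 3: place 51 kg, 1 kg left
Final trucks: [496] [464] [448,51] [391,103] [378] [377] [301] [283] [252,235] [218].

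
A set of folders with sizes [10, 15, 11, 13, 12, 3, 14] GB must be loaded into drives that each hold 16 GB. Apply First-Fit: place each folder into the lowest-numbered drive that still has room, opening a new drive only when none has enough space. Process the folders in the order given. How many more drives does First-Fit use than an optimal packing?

0

First-Fit: [10,3] [15] [11] [13] [12] [14] → 6 drives.
6 folders exceed 8 GB (half the capacity), and no two of those can share a drive, so at least 6 drives are needed.
So 6 is already optimal.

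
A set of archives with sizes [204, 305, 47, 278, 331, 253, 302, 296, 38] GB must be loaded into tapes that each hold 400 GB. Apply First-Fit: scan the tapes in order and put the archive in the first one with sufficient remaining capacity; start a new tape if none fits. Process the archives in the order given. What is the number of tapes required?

204 GB → tape 1 (remaining 196 GB)
305 GB → tape 2 (remaining 95 GB)
47 GB → tape 1 (remaining 149 GB)
278 GB → tape 3 (remaining 122 GB)
331 GB → tape 4 (remaining 69 GB)
253 GB → tape 5 (remaining 147 GB)
302 GB → tape 6 (remaining 98 GB)
296 GB → tape 7 (remaining 104 GB)
38 GB → tape 1 (remaining 111 GB)

7 tapes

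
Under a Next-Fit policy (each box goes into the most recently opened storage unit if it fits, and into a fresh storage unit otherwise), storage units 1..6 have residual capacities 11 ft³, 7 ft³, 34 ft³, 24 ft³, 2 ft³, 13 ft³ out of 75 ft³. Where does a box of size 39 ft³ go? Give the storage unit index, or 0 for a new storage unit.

Next-Fit only looks at storage unit 6, which has 13 ft³ free.
39 ft³ does not fit, so a new storage unit is opened.

0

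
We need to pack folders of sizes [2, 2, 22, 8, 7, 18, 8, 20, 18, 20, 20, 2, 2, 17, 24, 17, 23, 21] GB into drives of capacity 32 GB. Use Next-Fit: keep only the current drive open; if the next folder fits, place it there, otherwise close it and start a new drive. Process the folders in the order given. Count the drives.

drive 1: place 2 GB, 30 GB left
drive 1: place 2 GB, 28 GB left
drive 1: place 22 GB, 6 GB left
drive 2: place 8 GB, 24 GB left
drive 2: place 7 GB, 17 GB left
drive 3: place 18 GB, 14 GB left
drive 3: place 8 GB, 6 GB left
drive 4: place 20 GB, 12 GB left
drive 5: place 18 GB, 14 GB left
drive 6: place 20 GB, 12 GB left
drive 7: place 20 GB, 12 GB left
drive 7: place 2 GB, 10 GB left
drive 7: place 2 GB, 8 GB left
drive 8: place 17 GB, 15 GB left
drive 9: place 24 GB, 8 GB left
drive 10: place 17 GB, 15 GB left
drive 11: place 23 GB, 9 GB left
drive 12: place 21 GB, 11 GB left

12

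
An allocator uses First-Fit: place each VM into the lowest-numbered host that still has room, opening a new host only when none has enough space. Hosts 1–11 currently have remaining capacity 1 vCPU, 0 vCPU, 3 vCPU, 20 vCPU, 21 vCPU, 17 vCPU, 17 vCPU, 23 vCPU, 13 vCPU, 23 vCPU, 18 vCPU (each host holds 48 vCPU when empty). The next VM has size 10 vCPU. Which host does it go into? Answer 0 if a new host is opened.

4

Hosts with room: host 4 (20 vCPU), host 5 (21 vCPU), host 6 (17 vCPU), host 7 (17 vCPU), host 8 (23 vCPU), host 9 (13 vCPU), host 10 (23 vCPU), host 11 (18 vCPU).
The first with room is host 4.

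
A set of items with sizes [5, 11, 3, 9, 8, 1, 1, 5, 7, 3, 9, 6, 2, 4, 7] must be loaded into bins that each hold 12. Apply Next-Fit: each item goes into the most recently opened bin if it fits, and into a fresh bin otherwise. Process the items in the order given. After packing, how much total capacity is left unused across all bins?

15

Put 5 in bin 1; 7 remain.
Put 11 in bin 2; 1 remain.
Put 3 in bin 3; 9 remain.
Put 9 in bin 3; 0 remain.
Put 8 in bin 4; 4 remain.
Put 1 in bin 4; 3 remain.
Put 1 in bin 4; 2 remain.
Put 5 in bin 5; 7 remain.
Put 7 in bin 5; 0 remain.
Put 3 in bin 6; 9 remain.
Put 9 in bin 6; 0 remain.
Put 6 in bin 7; 6 remain.
Put 2 in bin 7; 4 remain.
Put 4 in bin 7; 0 remain.
Put 7 in bin 8; 5 remain.
8 bins × 12 = 96; used 81; unused 15.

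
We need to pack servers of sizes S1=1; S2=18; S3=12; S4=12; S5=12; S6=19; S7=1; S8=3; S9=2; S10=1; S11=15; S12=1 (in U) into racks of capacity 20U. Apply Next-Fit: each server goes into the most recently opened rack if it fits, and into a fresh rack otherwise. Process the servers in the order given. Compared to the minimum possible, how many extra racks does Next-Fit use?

1

Next-Fit: [1,18] [12] [12] [12] [19,1] [3,2,1] [15,1] → 7 racks.
6 servers exceed 10U (half the capacity), and no two of those can share a rack, so at least 6 racks are needed.
An optimal packing achieves that bound: [19,1] [18,2] [15,3,1,1] [12,1] [12] [12] → 6 racks.
Excess: 7 − 6 = 1.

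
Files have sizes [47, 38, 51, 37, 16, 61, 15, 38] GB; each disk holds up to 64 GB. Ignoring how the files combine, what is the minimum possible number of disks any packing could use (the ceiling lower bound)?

5

Total size = 47 + 38 + 51 + 37 + 16 + 61 + 15 + 38 = 303 GB.
⌈303 / 64⌉ = 5.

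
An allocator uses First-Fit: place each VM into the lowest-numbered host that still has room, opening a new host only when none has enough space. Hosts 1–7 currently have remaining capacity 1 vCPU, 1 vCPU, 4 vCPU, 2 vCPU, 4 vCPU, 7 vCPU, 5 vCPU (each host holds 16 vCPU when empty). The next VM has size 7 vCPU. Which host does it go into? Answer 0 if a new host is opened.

Hosts with room: host 6 (7 vCPU).
The first with room is host 6.

6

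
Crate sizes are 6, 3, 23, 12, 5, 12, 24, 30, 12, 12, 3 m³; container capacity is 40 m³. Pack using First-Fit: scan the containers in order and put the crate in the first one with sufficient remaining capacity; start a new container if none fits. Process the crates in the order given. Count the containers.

4

Put 6 m³ in container 1; 34 m³ remain.
Put 3 m³ in container 1; 31 m³ remain.
Put 23 m³ in container 1; 8 m³ remain.
Put 12 m³ in container 2; 28 m³ remain.
Put 5 m³ in container 1; 3 m³ remain.
Put 12 m³ in container 2; 16 m³ remain.
Put 24 m³ in container 3; 16 m³ remain.
Put 30 m³ in container 4; 10 m³ remain.
Put 12 m³ in container 2; 4 m³ remain.
Put 12 m³ in container 3; 4 m³ remain.
Put 3 m³ in container 1; 0 m³ remain.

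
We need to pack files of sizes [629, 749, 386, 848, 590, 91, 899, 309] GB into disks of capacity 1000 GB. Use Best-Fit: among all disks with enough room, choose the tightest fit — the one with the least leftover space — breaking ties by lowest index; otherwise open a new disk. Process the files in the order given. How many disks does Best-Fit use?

5 disks

629 GB → disk 1 (remaining 371 GB)
749 GB → disk 2 (remaining 251 GB)
386 GB → disk 3 (remaining 614 GB)
848 GB → disk 4 (remaining 152 GB)
590 GB → disk 3 (remaining 24 GB)
91 GB → disk 4 (remaining 61 GB)
899 GB → disk 5 (remaining 101 GB)
309 GB → disk 1 (remaining 62 GB)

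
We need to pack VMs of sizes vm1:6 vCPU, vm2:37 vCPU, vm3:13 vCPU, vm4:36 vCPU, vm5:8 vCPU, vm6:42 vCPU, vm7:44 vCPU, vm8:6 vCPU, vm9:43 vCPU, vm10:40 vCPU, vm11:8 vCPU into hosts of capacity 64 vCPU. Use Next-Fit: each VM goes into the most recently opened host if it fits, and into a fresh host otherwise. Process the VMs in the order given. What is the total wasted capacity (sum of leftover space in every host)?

101

host 1: place vm1 (6 vCPU), 58 vCPU left
host 1: place vm2 (37 vCPU), 21 vCPU left
host 1: place vm3 (13 vCPU), 8 vCPU left
host 2: place vm4 (36 vCPU), 28 vCPU left
host 2: place vm5 (8 vCPU), 20 vCPU left
host 3: place vm6 (42 vCPU), 22 vCPU left
host 4: place vm7 (44 vCPU), 20 vCPU left
host 4: place vm8 (6 vCPU), 14 vCPU left
host 5: place vm9 (43 vCPU), 21 vCPU left
host 6: place vm10 (40 vCPU), 24 vCPU left
host 6: place vm11 (8 vCPU), 16 vCPU left
6 hosts × 64 vCPU = 384 vCPU; used 283 vCPU; unused 101 vCPU.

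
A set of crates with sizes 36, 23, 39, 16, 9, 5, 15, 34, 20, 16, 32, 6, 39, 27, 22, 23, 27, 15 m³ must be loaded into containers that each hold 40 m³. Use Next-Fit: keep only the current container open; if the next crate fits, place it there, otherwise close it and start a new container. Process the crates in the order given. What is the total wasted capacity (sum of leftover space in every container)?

container 1: place 36 m³, 4 m³ left
container 2: place 23 m³, 17 m³ left
container 3: place 39 m³, 1 m³ left
container 4: place 16 m³, 24 m³ left
container 4: place 9 m³, 15 m³ left
container 4: place 5 m³, 10 m³ left
container 5: place 15 m³, 25 m³ left
container 6: place 34 m³, 6 m³ left
container 7: place 20 m³, 20 m³ left
container 7: place 16 m³, 4 m³ left
container 8: place 32 m³, 8 m³ left
container 8: place 6 m³, 2 m³ left
container 9: place 39 m³, 1 m³ left
container 10: place 27 m³, 13 m³ left
container 11: place 22 m³, 18 m³ left
container 12: place 23 m³, 17 m³ left
container 13: place 27 m³, 13 m³ left
container 14: place 15 m³, 25 m³ left
14 containers × 40 m³ = 560 m³; used 404 m³; unused 156 m³.

156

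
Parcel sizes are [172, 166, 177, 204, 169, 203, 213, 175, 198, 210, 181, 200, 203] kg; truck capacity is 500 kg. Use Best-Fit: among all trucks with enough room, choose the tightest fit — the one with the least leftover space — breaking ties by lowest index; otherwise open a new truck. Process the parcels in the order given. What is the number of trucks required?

7

Put 172 kg in truck 1; 328 kg remain.
Put 166 kg in truck 1; 162 kg remain.
Put 177 kg in truck 2; 323 kg remain.
Put 204 kg in truck 2; 119 kg remain.
Put 169 kg in truck 3; 331 kg remain.
Put 203 kg in truck 3; 128 kg remain.
Put 213 kg in truck 4; 287 kg remain.
Put 175 kg in truck 4; 112 kg remain.
Put 198 kg in truck 5; 302 kg remain.
Put 210 kg in truck 5; 92 kg remain.
Put 181 kg in truck 6; 319 kg remain.
Put 200 kg in truck 6; 119 kg remain.
Put 203 kg in truck 7; 297 kg remain.
Final trucks: [172,166] [177,204] [169,203] [213,175] [198,210] [181,200] [203].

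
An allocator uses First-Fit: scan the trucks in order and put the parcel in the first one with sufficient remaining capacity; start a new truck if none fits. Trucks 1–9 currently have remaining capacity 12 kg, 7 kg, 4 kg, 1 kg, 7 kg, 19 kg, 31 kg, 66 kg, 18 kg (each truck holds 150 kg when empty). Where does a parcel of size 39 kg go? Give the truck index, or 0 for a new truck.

Trucks with room: truck 8 (66 kg).
The first with room is truck 8.

8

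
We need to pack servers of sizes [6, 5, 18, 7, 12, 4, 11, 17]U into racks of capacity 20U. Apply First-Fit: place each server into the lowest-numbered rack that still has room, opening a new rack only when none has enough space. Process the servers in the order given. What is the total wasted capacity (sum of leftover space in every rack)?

Put 6U in rack 1; 14U remain.
Put 5U in rack 1; 9U remain.
Put 18U in rack 2; 2U remain.
Put 7U in rack 1; 2U remain.
Put 12U in rack 3; 8U remain.
Put 4U in rack 3; 4U remain.
Put 11U in rack 4; 9U remain.
Put 17U in rack 5; 3U remain.
5 racks × 20U = 100U; used 80U; unused 20U.

20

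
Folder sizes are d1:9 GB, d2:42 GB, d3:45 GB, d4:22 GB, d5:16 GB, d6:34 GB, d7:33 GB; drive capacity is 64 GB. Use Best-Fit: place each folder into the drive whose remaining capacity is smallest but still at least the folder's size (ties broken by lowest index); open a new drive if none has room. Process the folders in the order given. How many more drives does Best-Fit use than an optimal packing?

Best-Fit: [9,42] [45,16] [22,34] [33] → 4 drives.
Total size 201 GB; any packing needs at least ⌈201/64⌉ = 4 drives.
So 4 is already optimal.

0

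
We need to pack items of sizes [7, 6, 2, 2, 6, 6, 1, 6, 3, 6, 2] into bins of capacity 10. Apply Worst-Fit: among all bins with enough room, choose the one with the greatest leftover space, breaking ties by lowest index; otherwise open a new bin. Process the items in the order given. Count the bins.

Put 7 in bin 1; 3 remain.
Put 6 in bin 2; 4 remain.
Put 2 in bin 2; 2 remain.
Put 2 in bin 1; 1 remain.
Put 6 in bin 3; 4 remain.
Put 6 in bin 4; 4 remain.
Put 1 in bin 3; 3 remain.
Put 6 in bin 5; 4 remain.
Put 3 in bin 4; 1 remain.
Put 6 in bin 6; 4 remain.
Put 2 in bin 5; 2 remain.
Final bins: [7,2] [6,2] [6,1] [6,3] [6,2] [6].

6 bins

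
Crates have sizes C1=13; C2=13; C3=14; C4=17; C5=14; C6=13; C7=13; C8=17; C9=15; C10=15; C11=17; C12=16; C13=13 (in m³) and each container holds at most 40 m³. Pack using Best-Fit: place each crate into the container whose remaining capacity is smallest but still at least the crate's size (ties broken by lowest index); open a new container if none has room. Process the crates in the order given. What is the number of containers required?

container 1: place C1 (13 m³), 27 m³ left
container 1: place C2 (13 m³), 14 m³ left
container 1: place C3 (14 m³), 0 m³ left
container 2: place C4 (17 m³), 23 m³ left
container 2: place C5 (14 m³), 9 m³ left
container 3: place C6 (13 m³), 27 m³ left
container 3: place C7 (13 m³), 14 m³ left
container 4: place C8 (17 m³), 23 m³ left
container 4: place C9 (15 m³), 8 m³ left
container 5: place C10 (15 m³), 25 m³ left
container 5: place C11 (17 m³), 8 m³ left
container 6: place C12 (16 m³), 24 m³ left
container 3: place C13 (13 m³), 1 m³ left

6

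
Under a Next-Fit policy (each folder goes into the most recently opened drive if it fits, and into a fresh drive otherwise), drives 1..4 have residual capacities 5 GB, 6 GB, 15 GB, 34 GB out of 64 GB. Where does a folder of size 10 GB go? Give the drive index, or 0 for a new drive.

Next-Fit only looks at drive 4, which has 34 GB free.
10 GB fits there.

4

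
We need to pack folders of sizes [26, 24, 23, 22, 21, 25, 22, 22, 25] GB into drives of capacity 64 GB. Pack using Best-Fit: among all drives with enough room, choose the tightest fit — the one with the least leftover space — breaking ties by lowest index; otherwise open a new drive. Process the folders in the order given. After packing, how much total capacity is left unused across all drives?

110

26 GB → drive 1 (remaining 38 GB)
24 GB → drive 1 (remaining 14 GB)
23 GB → drive 2 (remaining 41 GB)
22 GB → drive 2 (remaining 19 GB)
21 GB → drive 3 (remaining 43 GB)
25 GB → drive 3 (remaining 18 GB)
22 GB → drive 4 (remaining 42 GB)
22 GB → drive 4 (remaining 20 GB)
25 GB → drive 5 (remaining 39 GB)
5 drives × 64 GB = 320 GB; used 210 GB; unused 110 GB.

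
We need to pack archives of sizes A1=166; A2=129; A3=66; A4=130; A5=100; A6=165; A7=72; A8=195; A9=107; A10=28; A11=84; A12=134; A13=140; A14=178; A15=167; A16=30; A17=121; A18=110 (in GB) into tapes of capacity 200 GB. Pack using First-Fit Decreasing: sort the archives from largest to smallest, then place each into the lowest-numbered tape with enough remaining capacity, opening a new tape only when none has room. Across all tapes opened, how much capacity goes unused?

Sorted descending: 195, 178, 167, 166, 165, 140, 134, 130, 129, 121, 110, 107, 100, 84, 72, 66, 30, 28.
tape 1: place 195 GB, 5 GB left
tape 2: place 178 GB, 22 GB left
tape 3: place 167 GB, 33 GB left
tape 4: place 166 GB, 34 GB left
tape 5: place 165 GB, 35 GB left
tape 6: place 140 GB, 60 GB left
tape 7: place 134 GB, 66 GB left
tape 8: place 130 GB, 70 GB left
tape 9: place 129 GB, 71 GB left
tape 10: place 121 GB, 79 GB left
tape 11: place 110 GB, 90 GB left
tape 12: place 107 GB, 93 GB left
tape 13: place 100 GB, 100 GB left
tape 11: place 84 GB, 6 GB left
tape 10: place 72 GB, 7 GB left
tape 7: place 66 GB, 0 GB left
tape 3: place 30 GB, 3 GB left
tape 4: place 28 GB, 6 GB left
13 tapes × 200 GB = 2600 GB; used 2122 GB; unused 478 GB.

478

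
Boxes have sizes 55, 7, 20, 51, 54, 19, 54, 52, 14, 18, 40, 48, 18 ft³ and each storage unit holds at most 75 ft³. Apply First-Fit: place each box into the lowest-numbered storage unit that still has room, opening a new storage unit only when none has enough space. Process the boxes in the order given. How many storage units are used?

7

Put 55 ft³ in storage unit 1; 20 ft³ remain.
Put 7 ft³ in storage unit 1; 13 ft³ remain.
Put 20 ft³ in storage unit 2; 55 ft³ remain.
Put 51 ft³ in storage unit 2; 4 ft³ remain.
Put 54 ft³ in storage unit 3; 21 ft³ remain.
Put 19 ft³ in storage unit 3; 2 ft³ remain.
Put 54 ft³ in storage unit 4; 21 ft³ remain.
Put 52 ft³ in storage unit 5; 23 ft³ remain.
Put 14 ft³ in storage unit 4; 7 ft³ remain.
Put 18 ft³ in storage unit 5; 5 ft³ remain.
Put 40 ft³ in storage unit 6; 35 ft³ remain.
Put 48 ft³ in storage unit 7; 27 ft³ remain.
Put 18 ft³ in storage unit 6; 17 ft³ remain.
Final storage units: [55,7] [20,51] [54,19] [54,14] [52,18] [40,18] [48].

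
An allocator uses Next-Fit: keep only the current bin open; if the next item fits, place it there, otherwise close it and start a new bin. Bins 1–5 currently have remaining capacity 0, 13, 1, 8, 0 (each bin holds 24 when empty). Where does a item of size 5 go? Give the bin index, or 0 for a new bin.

Next-Fit only looks at bin 5, which has 0 free.
5 does not fit, so a new bin is opened.

0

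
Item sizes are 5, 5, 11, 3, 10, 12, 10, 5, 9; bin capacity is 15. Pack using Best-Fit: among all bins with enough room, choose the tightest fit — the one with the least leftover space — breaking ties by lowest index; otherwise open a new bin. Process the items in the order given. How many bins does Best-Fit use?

6 bins

Put 5 in bin 1; 10 remain.
Put 5 in bin 1; 5 remain.
Put 11 in bin 2; 4 remain.
Put 3 in bin 2; 1 remain.
Put 10 in bin 3; 5 remain.
Put 12 in bin 4; 3 remain.
Put 10 in bin 5; 5 remain.
Put 5 in bin 1; 0 remain.
Put 9 in bin 6; 6 remain.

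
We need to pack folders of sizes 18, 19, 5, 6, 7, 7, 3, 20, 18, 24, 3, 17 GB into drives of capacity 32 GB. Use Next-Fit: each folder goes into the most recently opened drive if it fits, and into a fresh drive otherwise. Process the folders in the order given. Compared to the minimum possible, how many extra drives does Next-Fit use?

Next-Fit: [18] [19,5,6] [7,7,3] [20] [18] [24,3] [17] → 7 drives.
6 folders exceed 16 GB (half the capacity), and no two of those can share a drive, so at least 6 drives are needed.
An optimal packing achieves that bound: [24,7] [20,7,5] [19,6,3,3] [18] [18] [17] → 6 drives.
Excess: 7 − 6 = 1.

1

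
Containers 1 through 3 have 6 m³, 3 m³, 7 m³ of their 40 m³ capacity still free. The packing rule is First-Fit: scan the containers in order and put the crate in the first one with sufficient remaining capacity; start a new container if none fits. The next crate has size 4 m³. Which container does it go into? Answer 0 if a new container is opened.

1

Containers with room: container 1 (6 m³), container 3 (7 m³).
The first with room is container 1.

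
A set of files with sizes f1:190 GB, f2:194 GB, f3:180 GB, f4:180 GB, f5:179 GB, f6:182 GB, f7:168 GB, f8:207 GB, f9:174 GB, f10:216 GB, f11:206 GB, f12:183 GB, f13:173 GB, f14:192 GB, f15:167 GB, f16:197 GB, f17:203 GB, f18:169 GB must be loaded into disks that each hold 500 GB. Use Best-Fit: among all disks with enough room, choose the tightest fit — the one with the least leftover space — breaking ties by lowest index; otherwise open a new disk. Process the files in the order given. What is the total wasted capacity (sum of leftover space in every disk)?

1140

disk 1: place f1 (190 GB), 310 GB left
disk 1: place f2 (194 GB), 116 GB left
disk 2: place f3 (180 GB), 320 GB left
disk 2: place f4 (180 GB), 140 GB left
disk 3: place f5 (179 GB), 321 GB left
disk 3: place f6 (182 GB), 139 GB left
disk 4: place f7 (168 GB), 332 GB left
disk 4: place f8 (207 GB), 125 GB left
disk 5: place f9 (174 GB), 326 GB left
disk 5: place f10 (216 GB), 110 GB left
disk 6: place f11 (206 GB), 294 GB left
disk 6: place f12 (183 GB), 111 GB left
disk 7: place f13 (173 GB), 327 GB left
disk 7: place f14 (192 GB), 135 GB left
disk 8: place f15 (167 GB), 333 GB left
disk 8: place f16 (197 GB), 136 GB left
disk 9: place f17 (203 GB), 297 GB left
disk 9: place f18 (169 GB), 128 GB left
9 disks × 500 GB = 4500 GB; used 3360 GB; unused 1140 GB.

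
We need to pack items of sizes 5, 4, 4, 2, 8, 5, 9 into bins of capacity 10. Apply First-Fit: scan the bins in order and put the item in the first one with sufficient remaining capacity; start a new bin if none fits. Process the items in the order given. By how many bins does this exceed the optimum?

First-Fit: [5,4] [4,2] [8] [5] [9] → 5 bins.
Total size 37; any packing needs at least ⌈37/10⌉ = 4 bins.
An optimal packing achieves that bound: [9] [8,2] [5,5] [4,4] → 4 bins.
Excess: 5 − 4 = 1.

1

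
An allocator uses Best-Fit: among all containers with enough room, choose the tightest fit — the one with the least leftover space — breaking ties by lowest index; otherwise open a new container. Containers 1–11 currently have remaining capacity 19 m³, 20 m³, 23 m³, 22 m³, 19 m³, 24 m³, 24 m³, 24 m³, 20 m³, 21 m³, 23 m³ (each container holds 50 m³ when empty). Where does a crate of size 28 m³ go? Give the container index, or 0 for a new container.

No container has ≥ 28 m³ free, so a new container is opened.

0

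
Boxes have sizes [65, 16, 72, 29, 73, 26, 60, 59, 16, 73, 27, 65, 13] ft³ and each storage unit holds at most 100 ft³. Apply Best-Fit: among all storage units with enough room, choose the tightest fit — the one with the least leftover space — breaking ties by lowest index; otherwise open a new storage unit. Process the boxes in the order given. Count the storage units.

7 storage units

65 ft³ → storage unit 1 (remaining 35 ft³)
16 ft³ → storage unit 1 (remaining 19 ft³)
72 ft³ → storage unit 2 (remaining 28 ft³)
29 ft³ → storage unit 3 (remaining 71 ft³)
73 ft³ → storage unit 4 (remaining 27 ft³)
26 ft³ → storage unit 4 (remaining 1 ft³)
60 ft³ → storage unit 3 (remaining 11 ft³)
59 ft³ → storage unit 5 (remaining 41 ft³)
16 ft³ → storage unit 1 (remaining 3 ft³)
73 ft³ → storage unit 6 (remaining 27 ft³)
27 ft³ → storage unit 6 (remaining 0 ft³)
65 ft³ → storage unit 7 (remaining 35 ft³)
13 ft³ → storage unit 2 (remaining 15 ft³)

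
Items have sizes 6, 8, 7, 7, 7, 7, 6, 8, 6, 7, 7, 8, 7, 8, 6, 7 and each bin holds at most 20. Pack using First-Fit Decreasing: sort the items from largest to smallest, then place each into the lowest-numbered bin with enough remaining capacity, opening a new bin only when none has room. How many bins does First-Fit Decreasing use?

6

Sorted descending: 8, 8, 8, 8, 7, 7, 7, 7, 7, 7, 7, 7, 6, 6, 6, 6.
Put 8 in bin 1; 12 remain.
Put 8 in bin 1; 4 remain.
Put 8 in bin 2; 12 remain.
Put 8 in bin 2; 4 remain.
Put 7 in bin 3; 13 remain.
Put 7 in bin 3; 6 remain.
Put 7 in bin 4; 13 remain.
Put 7 in bin 4; 6 remain.
Put 7 in bin 5; 13 remain.
Put 7 in bin 5; 6 remain.
Put 7 in bin 6; 13 remain.
Put 7 in bin 6; 6 remain.
Put 6 in bin 3; 0 remain.
Put 6 in bin 4; 0 remain.
Put 6 in bin 5; 0 remain.
Put 6 in bin 6; 0 remain.
Final bins: [8,8] [8,8] [7,7,6] [7,7,6] [7,7,6] [7,7,6].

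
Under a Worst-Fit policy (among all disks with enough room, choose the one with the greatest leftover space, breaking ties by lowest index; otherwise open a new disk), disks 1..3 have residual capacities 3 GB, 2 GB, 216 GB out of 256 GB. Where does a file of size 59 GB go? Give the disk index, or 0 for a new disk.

3

Disks with room: disk 3 (216 GB).
Most room is disk 3 with 216 GB free.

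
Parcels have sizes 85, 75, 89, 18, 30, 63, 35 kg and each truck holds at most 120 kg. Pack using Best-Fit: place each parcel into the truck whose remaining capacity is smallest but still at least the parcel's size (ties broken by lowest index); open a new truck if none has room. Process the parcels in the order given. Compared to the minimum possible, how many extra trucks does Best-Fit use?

Best-Fit: [85,30] [75,35] [89,18] [63] → 4 trucks.
Total size 395 kg; any packing needs at least ⌈395/120⌉ = 4 trucks.
So 4 is already optimal.

0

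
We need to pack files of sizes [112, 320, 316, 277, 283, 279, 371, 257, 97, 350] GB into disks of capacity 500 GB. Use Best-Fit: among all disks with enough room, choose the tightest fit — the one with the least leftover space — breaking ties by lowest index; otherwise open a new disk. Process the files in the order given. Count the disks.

8 disks

Put 112 GB in disk 1; 388 GB remain.
Put 320 GB in disk 1; 68 GB remain.
Put 316 GB in disk 2; 184 GB remain.
Put 277 GB in disk 3; 223 GB remain.
Put 283 GB in disk 4; 217 GB remain.
Put 279 GB in disk 5; 221 GB remain.
Put 371 GB in disk 6; 129 GB remain.
Put 257 GB in disk 7; 243 GB remain.
Put 97 GB in disk 6; 32 GB remain.
Put 350 GB in disk 8; 150 GB remain.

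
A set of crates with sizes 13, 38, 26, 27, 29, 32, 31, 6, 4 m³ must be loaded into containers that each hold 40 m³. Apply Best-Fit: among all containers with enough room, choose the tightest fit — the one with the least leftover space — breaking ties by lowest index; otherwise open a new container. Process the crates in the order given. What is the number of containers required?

6

13 m³ → container 1 (remaining 27 m³)
38 m³ → container 2 (remaining 2 m³)
26 m³ → container 1 (remaining 1 m³)
27 m³ → container 3 (remaining 13 m³)
29 m³ → container 4 (remaining 11 m³)
32 m³ → container 5 (remaining 8 m³)
31 m³ → container 6 (remaining 9 m³)
6 m³ → container 5 (remaining 2 m³)
4 m³ → container 6 (remaining 5 m³)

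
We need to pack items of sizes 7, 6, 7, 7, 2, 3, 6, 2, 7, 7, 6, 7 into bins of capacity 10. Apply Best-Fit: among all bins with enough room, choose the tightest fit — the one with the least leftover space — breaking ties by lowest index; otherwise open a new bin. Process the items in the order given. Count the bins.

bin 1: place 7, 3 left
bin 2: place 6, 4 left
bin 3: place 7, 3 left
bin 4: place 7, 3 left
bin 1: place 2, 1 left
bin 3: place 3, 0 left
bin 5: place 6, 4 left
bin 4: place 2, 1 left
bin 6: place 7, 3 left
bin 7: place 7, 3 left
bin 8: place 6, 4 left
bin 9: place 7, 3 left

9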